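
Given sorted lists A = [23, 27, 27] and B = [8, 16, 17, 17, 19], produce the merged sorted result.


List A: [23, 27, 27]
List B: [8, 16, 17, 17, 19]
Repeatedly compare the front elements and take the smaller:
  23 vs 8 -> take 8
  23 vs 16 -> take 16
  23 vs 17 -> take 17
  23 vs 17 -> take 17
  23 vs 19 -> take 19
  B is exhausted; append the rest of A: [23, 27, 27]
Final answer: [8, 16, 17, 17, 19, 23, 27, 27]


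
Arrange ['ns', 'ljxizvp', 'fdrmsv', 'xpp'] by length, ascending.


Compute lengths:
  'ns' has length 2
  'ljxizvp' has length 7
  'fdrmsv' has length 6
  'xpp' has length 3
Lengths in increasing order: 2 < 3 < 6 < 7
Listing the words in that order gives the answer.
Final answer: ['ns', 'xpp', 'fdrmsv', 'ljxizvp']


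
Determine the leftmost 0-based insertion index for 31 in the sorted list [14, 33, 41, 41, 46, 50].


List is sorted: [14, 33, 41, 41, 46, 50]
We need the leftmost position where 31 can be inserted, i.e. the first index whose element is >= 31 (or the end of the list if none is).
Binary search with low=0, high=6 (0-based indices):
  low=0, high=6, mid=3: a[3]=41 >= 31, so high = 3
  low=0, high=3, mid=1: a[1]=33 >= 31, so high = 1
  low=0, high=1, mid=0: a[0]=14 < 31, so low = 1
Now low = high = 1, so the insertion index is 1.
Final answer: 1


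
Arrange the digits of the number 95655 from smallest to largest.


The number 95655 has digits: 9, 5, 6, 5, 5
Sorted: 5, 5, 5, 6, 9
Joining the sorted digits gives the result.
Final answer: 55569


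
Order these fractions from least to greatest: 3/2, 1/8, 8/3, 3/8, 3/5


Convert to decimal for comparison:
  3/2 = 1.5
  1/8 = 0.125
  8/3 = 2.6667
  3/8 = 0.375
  3/5 = 0.6
Decimals in increasing order: 0.125 < 0.375 < 0.6 < 1.5 < 2.6667
Writing each back as its fraction gives the sorted order.
Final answer: 1/8, 3/8, 3/5, 3/2, 8/3


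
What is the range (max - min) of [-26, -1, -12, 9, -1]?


Maximum value: 9
Minimum value: -26
Range = 9 - (-26) = 35
Final answer: 35


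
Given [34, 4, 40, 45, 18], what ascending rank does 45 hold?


Sort ascending: [4, 18, 34, 40, 45]
Find 45 in the sorted list.
45 is at position 5 (1-indexed).
Final answer: 5


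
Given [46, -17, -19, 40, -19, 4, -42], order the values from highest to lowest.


Original list: [46, -17, -19, 40, -19, 4, -42]
Repeatedly take the largest remaining element:
  Remaining [46, -17, -19, 40, -19, 4, -42] -> largest is 46
  Remaining [-17, -19, 40, -19, 4, -42] -> largest is 40
  Remaining [-17, -19, -19, 4, -42] -> largest is 4
  Remaining [-17, -19, -19, -42] -> largest is -17
  Remaining [-19, -19, -42] -> largest is -19
  Remaining [-19, -42] -> largest is -19
  Remaining [-42] -> largest is -42
Collecting the picks in order gives the descending list.
Final answer: [46, 40, 4, -17, -19, -19, -42]


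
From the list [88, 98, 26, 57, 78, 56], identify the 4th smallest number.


Sort ascending: [26, 56, 57, 78, 88, 98]
The 4th element (1-indexed) is at index 3.
Value = 78
Final answer: 78


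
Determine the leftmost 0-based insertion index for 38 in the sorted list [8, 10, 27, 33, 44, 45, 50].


List is sorted: [8, 10, 27, 33, 44, 45, 50]
We need the leftmost position where 38 can be inserted, i.e. the first index whose element is >= 38 (or the end of the list if none is).
Binary search with low=0, high=7 (0-based indices):
  low=0, high=7, mid=3: a[3]=33 < 38, so low = 4
  low=4, high=7, mid=5: a[5]=45 >= 38, so high = 5
  low=4, high=5, mid=4: a[4]=44 >= 38, so high = 4
Now low = high = 4, so the insertion index is 4.
Final answer: 4


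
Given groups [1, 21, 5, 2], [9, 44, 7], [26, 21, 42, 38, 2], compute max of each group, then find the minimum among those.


Find max of each group:
  Group 1: [1, 21, 5, 2] -> max = 21
  Group 2: [9, 44, 7] -> max = 44
  Group 3: [26, 21, 42, 38, 2] -> max = 42
Maxes: [21, 44, 42]
Minimum of maxes = 21
Final answer: 21


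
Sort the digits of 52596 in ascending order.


The number 52596 has digits: 5, 2, 5, 9, 6
Sorted: 2, 5, 5, 6, 9
Joining the sorted digits gives the result.
Final answer: 25569


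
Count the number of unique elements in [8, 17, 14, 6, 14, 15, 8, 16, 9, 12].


List all unique values:
Distinct values: [6, 8, 9, 12, 14, 15, 16, 17]
Count = 8
Final answer: 8


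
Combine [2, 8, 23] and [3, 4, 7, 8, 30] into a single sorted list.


List A: [2, 8, 23]
List B: [3, 4, 7, 8, 30]
Repeatedly compare the front elements and take the smaller:
  2 vs 3 -> take 2
  8 vs 3 -> take 3
  8 vs 4 -> take 4
  8 vs 7 -> take 7
  8 vs 8 -> take 8
  23 vs 8 -> take 8
  23 vs 30 -> take 23
  A is exhausted; append the rest of B: [30]
Final answer: [2, 3, 4, 7, 8, 8, 23, 30]


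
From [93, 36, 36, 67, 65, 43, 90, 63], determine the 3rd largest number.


Sort descending: [93, 90, 67, 65, 63, 43, 36, 36]
The 3rd element (1-indexed) is at index 2.
Value = 67
Final answer: 67


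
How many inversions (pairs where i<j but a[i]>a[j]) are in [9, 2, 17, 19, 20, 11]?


For each element, count the later elements that are smaller than it:
  9 (index 0): smaller elements after it = [2] -> 1
  2 (index 1): smaller elements after it = [] -> 0
  17 (index 2): smaller elements after it = [11] -> 1
  19 (index 3): smaller elements after it = [11] -> 1
  20 (index 4): smaller elements after it = [11] -> 1
Total inversions = 1 + 0 + 1 + 1 + 1 = 4
Final answer: 4


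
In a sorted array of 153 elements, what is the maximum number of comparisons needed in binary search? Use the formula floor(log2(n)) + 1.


Binary search halves the search space each step.
Maximum comparisons = floor(log2(153)) + 1
log2(153) = 7.2574
floor(log2(153)) = 7, so 7 + 1 = 8
Final answer: 8


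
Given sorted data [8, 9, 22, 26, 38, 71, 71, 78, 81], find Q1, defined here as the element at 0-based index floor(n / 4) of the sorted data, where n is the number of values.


The list has n = 9 elements.
Q1 index = floor(9 / 4) = floor(2.25) = 2
Counting from index 0 in the sorted data, the element at index 2 is 22.
Final answer: 22


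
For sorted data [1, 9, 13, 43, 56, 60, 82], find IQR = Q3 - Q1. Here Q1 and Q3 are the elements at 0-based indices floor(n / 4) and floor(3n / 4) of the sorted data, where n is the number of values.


The data has n = 7 elements.
Q1 index = floor(7 / 4) = floor(1.75) = 1; Q3 index = floor(3 * 7 / 4) = floor(5.25) = 5
Q1 = element at index 1 = 9
Q3 = element at index 5 = 60
IQR = 60 - 9 = 51
Final answer: 51


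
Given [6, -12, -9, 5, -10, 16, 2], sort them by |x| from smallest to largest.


Compute absolute values:
  |6| = 6
  |-12| = 12
  |-9| = 9
  |5| = 5
  |-10| = 10
  |16| = 16
  |2| = 2
Absolute values in increasing order: 2 < 5 < 6 < 9 < 10 < 12 < 16
Listing the original numbers in that order gives the answer.
Final answer: [2, 5, 6, -9, -10, -12, 16]


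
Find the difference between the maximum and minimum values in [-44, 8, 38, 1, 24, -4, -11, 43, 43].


Maximum value: 43
Minimum value: -44
Range = 43 - (-44) = 87
Final answer: 87


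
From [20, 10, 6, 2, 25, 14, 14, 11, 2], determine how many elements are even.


Check each element:
  20 is even
  10 is even
  6 is even
  2 is even
  25 is odd
  14 is even
  14 is even
  11 is odd
  2 is even
Evens: [20, 10, 6, 2, 14, 14, 2]
Count of evens = 7
Final answer: 7


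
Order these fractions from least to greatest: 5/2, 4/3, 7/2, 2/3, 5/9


Convert to decimal for comparison:
  5/2 = 2.5
  4/3 = 1.3333
  7/2 = 3.5
  2/3 = 0.6667
  5/9 = 0.5556
Decimals in increasing order: 0.5556 < 0.6667 < 1.3333 < 2.5 < 3.5
Writing each back as its fraction gives the sorted order.
Final answer: 5/9, 2/3, 4/3, 5/2, 7/2


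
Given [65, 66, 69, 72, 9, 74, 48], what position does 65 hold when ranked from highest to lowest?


Sort descending: [74, 72, 69, 66, 65, 48, 9]
Find 65 in the sorted list.
65 is at position 5.
Final answer: 5


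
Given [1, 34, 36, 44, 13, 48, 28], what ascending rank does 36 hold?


Sort ascending: [1, 13, 28, 34, 36, 44, 48]
Find 36 in the sorted list.
36 is at position 5 (1-indexed).
Final answer: 5


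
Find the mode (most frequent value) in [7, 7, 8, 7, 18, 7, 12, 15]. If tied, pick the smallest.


Count the frequency of each value:
  7 appears 4 time(s)
  8 appears 1 time(s)
  12 appears 1 time(s)
  15 appears 1 time(s)
  18 appears 1 time(s)
Maximum frequency is 4.
Only 7 reaches that frequency, so it is the mode.
Final answer: 7


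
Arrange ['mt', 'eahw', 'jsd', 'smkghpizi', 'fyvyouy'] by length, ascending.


Compute lengths:
  'mt' has length 2
  'eahw' has length 4
  'jsd' has length 3
  'smkghpizi' has length 9
  'fyvyouy' has length 7
Lengths in increasing order: 2 < 3 < 4 < 7 < 9
Listing the words in that order gives the answer.
Final answer: ['mt', 'jsd', 'eahw', 'fyvyouy', 'smkghpizi']


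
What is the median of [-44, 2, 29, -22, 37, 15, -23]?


First, sort the list: [-44, -23, -22, 2, 15, 29, 37]
The list has 7 elements (odd count).
The middle index is 3 (0-based), and the element there is 2.
Final answer: 2


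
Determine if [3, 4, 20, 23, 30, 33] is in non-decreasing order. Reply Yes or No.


Check consecutive pairs:
  3 <= 4? True
  4 <= 20? True
  20 <= 23? True
  23 <= 30? True
  30 <= 33? True
Every consecutive pair is in order, so the list is non-decreasing.
Final answer: Yes


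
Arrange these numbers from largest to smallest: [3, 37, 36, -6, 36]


Original list: [3, 37, 36, -6, 36]
Repeatedly take the largest remaining element:
  Remaining [3, 37, 36, -6, 36] -> largest is 37
  Remaining [3, 36, -6, 36] -> largest is 36
  Remaining [3, -6, 36] -> largest is 36
  Remaining [3, -6] -> largest is 3
  Remaining [-6] -> largest is -6
Collecting the picks in order gives the descending list.
Final answer: [37, 36, 36, 3, -6]


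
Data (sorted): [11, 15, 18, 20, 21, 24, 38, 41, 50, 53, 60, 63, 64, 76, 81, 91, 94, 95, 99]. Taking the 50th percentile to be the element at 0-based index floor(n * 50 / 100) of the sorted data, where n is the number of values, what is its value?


The dataset has n = 19 elements.
Index = floor(19 * 50 / 100) = floor(950 / 100) = floor(9.5) = 9
Counting from index 0 in the sorted data, the element at index 9 is 53.
Final answer: 53


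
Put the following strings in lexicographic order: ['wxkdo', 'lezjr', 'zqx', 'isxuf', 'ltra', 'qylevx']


Compare strings character by character (the first differing letter decides):
  'isxuf' < 'lezjr' since 'i' < 'l' at position 1
  'lezjr' < 'ltra' since 'e' < 't' at position 2
  'ltra' < 'qylevx' since 'l' < 'q' at position 1
  'qylevx' < 'wxkdo' since 'q' < 'w' at position 1
  'wxkdo' < 'zqx' since 'w' < 'z' at position 1
Chaining these comparisons gives the alphabetical order.
Final answer: ['isxuf', 'lezjr', 'ltra', 'qylevx', 'wxkdo', 'zqx']


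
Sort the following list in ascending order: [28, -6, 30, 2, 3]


Original list: [28, -6, 30, 2, 3]
Repeatedly take the smallest remaining element:
  Remaining [28, -6, 30, 2, 3] -> smallest is -6
  Remaining [28, 30, 2, 3] -> smallest is 2
  Remaining [28, 30, 3] -> smallest is 3
  Remaining [28, 30] -> smallest is 28
  Remaining [30] -> smallest is 30
Collecting the picks in order gives the sorted list.
Final answer: [-6, 2, 3, 28, 30]


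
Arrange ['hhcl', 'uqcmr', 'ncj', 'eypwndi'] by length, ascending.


Compute lengths:
  'hhcl' has length 4
  'uqcmr' has length 5
  'ncj' has length 3
  'eypwndi' has length 7
Lengths in increasing order: 3 < 4 < 5 < 7
Listing the words in that order gives the answer.
Final answer: ['ncj', 'hhcl', 'uqcmr', 'eypwndi']


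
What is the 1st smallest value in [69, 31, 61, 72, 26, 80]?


Sort ascending: [26, 31, 61, 69, 72, 80]
The 1st element (1-indexed) is at index 0.
Value = 26
Final answer: 26


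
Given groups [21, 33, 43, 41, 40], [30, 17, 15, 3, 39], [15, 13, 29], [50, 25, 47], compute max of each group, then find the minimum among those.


Find max of each group:
  Group 1: [21, 33, 43, 41, 40] -> max = 43
  Group 2: [30, 17, 15, 3, 39] -> max = 39
  Group 3: [15, 13, 29] -> max = 29
  Group 4: [50, 25, 47] -> max = 50
Maxes: [43, 39, 29, 50]
Minimum of maxes = 29
Final answer: 29


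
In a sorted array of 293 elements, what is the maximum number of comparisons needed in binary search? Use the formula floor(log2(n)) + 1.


Binary search halves the search space each step.
Maximum comparisons = floor(log2(293)) + 1
log2(293) = 8.1948
floor(log2(293)) = 8, so 8 + 1 = 9
Final answer: 9


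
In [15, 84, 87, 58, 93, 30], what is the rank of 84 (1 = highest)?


Sort descending: [93, 87, 84, 58, 30, 15]
Find 84 in the sorted list.
84 is at position 3.
Final answer: 3


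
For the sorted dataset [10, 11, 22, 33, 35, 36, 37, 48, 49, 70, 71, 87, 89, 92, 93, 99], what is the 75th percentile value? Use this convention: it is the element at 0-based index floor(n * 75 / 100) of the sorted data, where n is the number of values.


The dataset has n = 16 elements.
Index = floor(16 * 75 / 100) = floor(1200 / 100) = floor(12) = 12
Counting from index 0 in the sorted data, the element at index 12 is 89.
Final answer: 89


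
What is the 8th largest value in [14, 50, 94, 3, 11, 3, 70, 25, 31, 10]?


Sort descending: [94, 70, 50, 31, 25, 14, 11, 10, 3, 3]
The 8th element (1-indexed) is at index 7.
Value = 10
Final answer: 10


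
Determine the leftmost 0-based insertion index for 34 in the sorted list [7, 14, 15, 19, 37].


List is sorted: [7, 14, 15, 19, 37]
We need the leftmost position where 34 can be inserted, i.e. the first index whose element is >= 34 (or the end of the list if none is).
Binary search with low=0, high=5 (0-based indices):
  low=0, high=5, mid=2: a[2]=15 < 34, so low = 3
  low=3, high=5, mid=4: a[4]=37 >= 34, so high = 4
  low=3, high=4, mid=3: a[3]=19 < 34, so low = 4
Now low = high = 4, so the insertion index is 4.
Final answer: 4


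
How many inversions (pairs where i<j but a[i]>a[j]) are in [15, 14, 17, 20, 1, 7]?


For each element, count the later elements that are smaller than it:
  15 (index 0): smaller elements after it = [14, 1, 7] -> 3
  14 (index 1): smaller elements after it = [1, 7] -> 2
  17 (index 2): smaller elements after it = [1, 7] -> 2
  20 (index 3): smaller elements after it = [1, 7] -> 2
  1 (index 4): smaller elements after it = [] -> 0
Total inversions = 3 + 2 + 2 + 2 + 0 = 9
Final answer: 9


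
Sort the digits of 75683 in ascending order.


The number 75683 has digits: 7, 5, 6, 8, 3
Sorted: 3, 5, 6, 7, 8
Joining the sorted digits gives the result.
Final answer: 35678


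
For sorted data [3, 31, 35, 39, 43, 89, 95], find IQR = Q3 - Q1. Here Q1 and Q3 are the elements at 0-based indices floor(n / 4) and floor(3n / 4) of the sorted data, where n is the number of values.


The data has n = 7 elements.
Q1 index = floor(7 / 4) = floor(1.75) = 1; Q3 index = floor(3 * 7 / 4) = floor(5.25) = 5
Q1 = element at index 1 = 31
Q3 = element at index 5 = 89
IQR = 89 - 31 = 58
Final answer: 58


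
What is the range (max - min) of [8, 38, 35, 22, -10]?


Maximum value: 38
Minimum value: -10
Range = 38 - (-10) = 48
Final answer: 48


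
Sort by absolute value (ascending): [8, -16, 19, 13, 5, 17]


Compute absolute values:
  |8| = 8
  |-16| = 16
  |19| = 19
  |13| = 13
  |5| = 5
  |17| = 17
Absolute values in increasing order: 5 < 8 < 13 < 16 < 17 < 19
Listing the original numbers in that order gives the answer.
Final answer: [5, 8, 13, -16, 17, 19]


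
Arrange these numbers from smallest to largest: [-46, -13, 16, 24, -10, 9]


Original list: [-46, -13, 16, 24, -10, 9]
Repeatedly take the smallest remaining element:
  Remaining [-46, -13, 16, 24, -10, 9] -> smallest is -46
  Remaining [-13, 16, 24, -10, 9] -> smallest is -13
  Remaining [16, 24, -10, 9] -> smallest is -10
  Remaining [16, 24, 9] -> smallest is 9
  Remaining [16, 24] -> smallest is 16
  Remaining [24] -> smallest is 24
Collecting the picks in order gives the sorted list.
Final answer: [-46, -13, -10, 9, 16, 24]


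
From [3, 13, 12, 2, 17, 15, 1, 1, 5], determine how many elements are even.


Check each element:
  3 is odd
  13 is odd
  12 is even
  2 is even
  17 is odd
  15 is odd
  1 is odd
  1 is odd
  5 is odd
Evens: [12, 2]
Count of evens = 2
Final answer: 2


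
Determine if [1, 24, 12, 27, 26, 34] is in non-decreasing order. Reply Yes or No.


Check consecutive pairs:
  1 <= 24? True
  24 <= 12? False
  12 <= 27? True
  27 <= 26? False
  26 <= 34? True
2 consecutive pair(s) are out of order, so the list is not sorted.
Final answer: No


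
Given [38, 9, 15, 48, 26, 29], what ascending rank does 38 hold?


Sort ascending: [9, 15, 26, 29, 38, 48]
Find 38 in the sorted list.
38 is at position 5 (1-indexed).
Final answer: 5


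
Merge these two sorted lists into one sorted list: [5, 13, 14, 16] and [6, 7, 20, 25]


List A: [5, 13, 14, 16]
List B: [6, 7, 20, 25]
Repeatedly compare the front elements and take the smaller:
  5 vs 6 -> take 5
  13 vs 6 -> take 6
  13 vs 7 -> take 7
  13 vs 20 -> take 13
  14 vs 20 -> take 14
  16 vs 20 -> take 16
  A is exhausted; append the rest of B: [20, 25]
Final answer: [5, 6, 7, 13, 14, 16, 20, 25]


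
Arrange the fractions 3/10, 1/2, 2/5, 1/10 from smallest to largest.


Convert to decimal for comparison:
  3/10 = 0.3
  1/2 = 0.5
  2/5 = 0.4
  1/10 = 0.1
Decimals in increasing order: 0.1 < 0.3 < 0.4 < 0.5
Writing each back as its fraction gives the sorted order.
Final answer: 1/10, 3/10, 2/5, 1/2


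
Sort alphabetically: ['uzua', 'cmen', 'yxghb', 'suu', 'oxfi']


Compare strings character by character (the first differing letter decides):
  'cmen' < 'oxfi' since 'c' < 'o' at position 1
  'oxfi' < 'suu' since 'o' < 's' at position 1
  'suu' < 'uzua' since 's' < 'u' at position 1
  'uzua' < 'yxghb' since 'u' < 'y' at position 1
Chaining these comparisons gives the alphabetical order.
Final answer: ['cmen', 'oxfi', 'suu', 'uzua', 'yxghb']


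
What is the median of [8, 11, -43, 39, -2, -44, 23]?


First, sort the list: [-44, -43, -2, 8, 11, 23, 39]
The list has 7 elements (odd count).
The middle index is 3 (0-based), and the element there is 8.
Final answer: 8


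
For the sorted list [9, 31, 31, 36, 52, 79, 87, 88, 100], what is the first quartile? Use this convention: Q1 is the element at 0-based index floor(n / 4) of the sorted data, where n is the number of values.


The list has n = 9 elements.
Q1 index = floor(9 / 4) = floor(2.25) = 2
Counting from index 0 in the sorted data, the element at index 2 is 31.
Final answer: 31


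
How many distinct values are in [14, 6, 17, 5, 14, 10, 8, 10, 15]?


List all unique values:
Distinct values: [5, 6, 8, 10, 14, 15, 17]
Count = 7
Final answer: 7


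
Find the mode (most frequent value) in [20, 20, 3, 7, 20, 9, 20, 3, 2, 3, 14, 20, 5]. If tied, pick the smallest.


Count the frequency of each value:
  2 appears 1 time(s)
  3 appears 3 time(s)
  5 appears 1 time(s)
  7 appears 1 time(s)
  9 appears 1 time(s)
  14 appears 1 time(s)
  20 appears 5 time(s)
Maximum frequency is 5.
Only 20 reaches that frequency, so it is the mode.
Final answer: 20


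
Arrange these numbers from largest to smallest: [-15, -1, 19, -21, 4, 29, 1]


Original list: [-15, -1, 19, -21, 4, 29, 1]
Repeatedly take the largest remaining element:
  Remaining [-15, -1, 19, -21, 4, 29, 1] -> largest is 29
  Remaining [-15, -1, 19, -21, 4, 1] -> largest is 19
  Remaining [-15, -1, -21, 4, 1] -> largest is 4
  Remaining [-15, -1, -21, 1] -> largest is 1
  Remaining [-15, -1, -21] -> largest is -1
  Remaining [-15, -21] -> largest is -15
  Remaining [-21] -> largest is -21
Collecting the picks in order gives the descending list.
Final answer: [29, 19, 4, 1, -1, -15, -21]


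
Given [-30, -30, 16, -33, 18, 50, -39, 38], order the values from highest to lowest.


Original list: [-30, -30, 16, -33, 18, 50, -39, 38]
Repeatedly take the largest remaining element:
  Remaining [-30, -30, 16, -33, 18, 50, -39, 38] -> largest is 50
  Remaining [-30, -30, 16, -33, 18, -39, 38] -> largest is 38
  Remaining [-30, -30, 16, -33, 18, -39] -> largest is 18
  Remaining [-30, -30, 16, -33, -39] -> largest is 16
  Remaining [-30, -30, -33, -39] -> largest is -30
  Remaining [-30, -33, -39] -> largest is -30
  Remaining [-33, -39] -> largest is -33
  Remaining [-39] -> largest is -39
Collecting the picks in order gives the descending list.
Final answer: [50, 38, 18, 16, -30, -30, -33, -39]


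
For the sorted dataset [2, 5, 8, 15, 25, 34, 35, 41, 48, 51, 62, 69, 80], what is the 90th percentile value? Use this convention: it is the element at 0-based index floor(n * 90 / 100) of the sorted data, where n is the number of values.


The dataset has n = 13 elements.
Index = floor(13 * 90 / 100) = floor(1170 / 100) = floor(11.7) = 11
Counting from index 0 in the sorted data, the element at index 11 is 69.
Final answer: 69


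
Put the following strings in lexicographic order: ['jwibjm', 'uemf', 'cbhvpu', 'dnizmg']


Compare strings character by character (the first differing letter decides):
  'cbhvpu' < 'dnizmg' since 'c' < 'd' at position 1
  'dnizmg' < 'jwibjm' since 'd' < 'j' at position 1
  'jwibjm' < 'uemf' since 'j' < 'u' at position 1
Chaining these comparisons gives the alphabetical order.
Final answer: ['cbhvpu', 'dnizmg', 'jwibjm', 'uemf']


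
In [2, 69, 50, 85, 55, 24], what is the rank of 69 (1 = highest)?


Sort descending: [85, 69, 55, 50, 24, 2]
Find 69 in the sorted list.
69 is at position 2.
Final answer: 2


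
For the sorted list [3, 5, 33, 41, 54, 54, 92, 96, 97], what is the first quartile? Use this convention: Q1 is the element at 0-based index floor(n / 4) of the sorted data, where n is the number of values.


The list has n = 9 elements.
Q1 index = floor(9 / 4) = floor(2.25) = 2
Counting from index 0 in the sorted data, the element at index 2 is 33.
Final answer: 33


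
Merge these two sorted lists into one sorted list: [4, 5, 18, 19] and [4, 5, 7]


List A: [4, 5, 18, 19]
List B: [4, 5, 7]
Repeatedly compare the front elements and take the smaller:
  4 vs 4 -> take 4
  5 vs 4 -> take 4
  5 vs 5 -> take 5
  18 vs 5 -> take 5
  18 vs 7 -> take 7
  B is exhausted; append the rest of A: [18, 19]
Final answer: [4, 4, 5, 5, 7, 18, 19]


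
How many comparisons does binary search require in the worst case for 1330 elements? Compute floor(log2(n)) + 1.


Binary search halves the search space each step.
Maximum comparisons = floor(log2(1330)) + 1
log2(1330) = 10.3772
floor(log2(1330)) = 10, so 10 + 1 = 11
Final answer: 11


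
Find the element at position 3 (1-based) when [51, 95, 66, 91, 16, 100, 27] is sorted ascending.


Sort ascending: [16, 27, 51, 66, 91, 95, 100]
The 3rd element (1-indexed) is at index 2.
Value = 51
Final answer: 51


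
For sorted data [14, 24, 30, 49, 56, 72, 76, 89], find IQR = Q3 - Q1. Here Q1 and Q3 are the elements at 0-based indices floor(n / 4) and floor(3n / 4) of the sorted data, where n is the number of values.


The data has n = 8 elements.
Q1 index = floor(8 / 4) = floor(2) = 2; Q3 index = floor(3 * 8 / 4) = floor(6) = 6
Q1 = element at index 2 = 30
Q3 = element at index 6 = 76
IQR = 76 - 30 = 46
Final answer: 46


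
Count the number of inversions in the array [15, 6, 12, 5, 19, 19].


For each element, count the later elements that are smaller than it:
  15 (index 0): smaller elements after it = [6, 12, 5] -> 3
  6 (index 1): smaller elements after it = [5] -> 1
  12 (index 2): smaller elements after it = [5] -> 1
  5 (index 3): smaller elements after it = [] -> 0
  19 (index 4): smaller elements after it = [] -> 0
Total inversions = 3 + 1 + 1 + 0 + 0 = 5
Final answer: 5


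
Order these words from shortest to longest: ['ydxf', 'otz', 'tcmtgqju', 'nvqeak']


Compute lengths:
  'ydxf' has length 4
  'otz' has length 3
  'tcmtgqju' has length 8
  'nvqeak' has length 6
Lengths in increasing order: 3 < 4 < 6 < 8
Listing the words in that order gives the answer.
Final answer: ['otz', 'ydxf', 'nvqeak', 'tcmtgqju']


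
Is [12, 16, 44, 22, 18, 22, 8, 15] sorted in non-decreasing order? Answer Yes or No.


Check consecutive pairs:
  12 <= 16? True
  16 <= 44? True
  44 <= 22? False
  22 <= 18? False
  18 <= 22? True
  22 <= 8? False
  8 <= 15? True
3 consecutive pair(s) are out of order, so the list is not sorted.
Final answer: No


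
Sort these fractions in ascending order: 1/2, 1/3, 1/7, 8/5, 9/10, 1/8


Convert to decimal for comparison:
  1/2 = 0.5
  1/3 = 0.3333
  1/7 = 0.1429
  8/5 = 1.6
  9/10 = 0.9
  1/8 = 0.125
Decimals in increasing order: 0.125 < 0.1429 < 0.3333 < 0.5 < 0.9 < 1.6
Writing each back as its fraction gives the sorted order.
Final answer: 1/8, 1/7, 1/3, 1/2, 9/10, 8/5


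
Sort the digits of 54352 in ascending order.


The number 54352 has digits: 5, 4, 3, 5, 2
Sorted: 2, 3, 4, 5, 5
Joining the sorted digits gives the result.
Final answer: 23455


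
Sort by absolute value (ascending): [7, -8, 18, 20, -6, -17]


Compute absolute values:
  |7| = 7
  |-8| = 8
  |18| = 18
  |20| = 20
  |-6| = 6
  |-17| = 17
Absolute values in increasing order: 6 < 7 < 8 < 17 < 18 < 20
Listing the original numbers in that order gives the answer.
Final answer: [-6, 7, -8, -17, 18, 20]


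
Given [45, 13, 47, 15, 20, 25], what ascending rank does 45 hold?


Sort ascending: [13, 15, 20, 25, 45, 47]
Find 45 in the sorted list.
45 is at position 5 (1-indexed).
Final answer: 5


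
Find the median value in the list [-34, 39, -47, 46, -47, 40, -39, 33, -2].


First, sort the list: [-47, -47, -39, -34, -2, 33, 39, 40, 46]
The list has 9 elements (odd count).
The middle index is 4 (0-based), and the element there is -2.
Final answer: -2


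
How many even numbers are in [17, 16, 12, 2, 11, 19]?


Check each element:
  17 is odd
  16 is even
  12 is even
  2 is even
  11 is odd
  19 is odd
Evens: [16, 12, 2]
Count of evens = 3
Final answer: 3


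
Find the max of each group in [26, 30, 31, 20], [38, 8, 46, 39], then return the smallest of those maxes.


Find max of each group:
  Group 1: [26, 30, 31, 20] -> max = 31
  Group 2: [38, 8, 46, 39] -> max = 46
Maxes: [31, 46]
Minimum of maxes = 31
Final answer: 31


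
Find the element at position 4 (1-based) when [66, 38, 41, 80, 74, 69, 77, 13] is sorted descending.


Sort descending: [80, 77, 74, 69, 66, 41, 38, 13]
The 4th element (1-indexed) is at index 3.
Value = 69
Final answer: 69


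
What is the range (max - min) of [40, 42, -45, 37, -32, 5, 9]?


Maximum value: 42
Minimum value: -45
Range = 42 - (-45) = 87
Final answer: 87


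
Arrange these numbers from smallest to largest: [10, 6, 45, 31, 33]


Original list: [10, 6, 45, 31, 33]
Repeatedly take the smallest remaining element:
  Remaining [10, 6, 45, 31, 33] -> smallest is 6
  Remaining [10, 45, 31, 33] -> smallest is 10
  Remaining [45, 31, 33] -> smallest is 31
  Remaining [45, 33] -> smallest is 33
  Remaining [45] -> smallest is 45
Collecting the picks in order gives the sorted list.
Final answer: [6, 10, 31, 33, 45]


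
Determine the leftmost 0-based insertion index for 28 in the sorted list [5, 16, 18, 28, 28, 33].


List is sorted: [5, 16, 18, 28, 28, 33]
We need the leftmost position where 28 can be inserted, i.e. the first index whose element is >= 28 (or the end of the list if none is).
Binary search with low=0, high=6 (0-based indices):
  low=0, high=6, mid=3: a[3]=28 >= 28, so high = 3
  low=0, high=3, mid=1: a[1]=16 < 28, so low = 2
  low=2, high=3, mid=2: a[2]=18 < 28, so low = 3
Now low = high = 3, so the insertion index is 3.
Final answer: 3


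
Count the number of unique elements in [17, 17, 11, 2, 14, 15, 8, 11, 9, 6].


List all unique values:
Distinct values: [2, 6, 8, 9, 11, 14, 15, 17]
Count = 8
Final answer: 8


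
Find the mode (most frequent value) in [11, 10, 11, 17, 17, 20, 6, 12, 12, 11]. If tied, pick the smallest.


Count the frequency of each value:
  6 appears 1 time(s)
  10 appears 1 time(s)
  11 appears 3 time(s)
  12 appears 2 time(s)
  17 appears 2 time(s)
  20 appears 1 time(s)
Maximum frequency is 3.
Only 11 reaches that frequency, so it is the mode.
Final answer: 11


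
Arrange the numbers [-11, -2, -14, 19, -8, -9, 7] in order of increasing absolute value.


Compute absolute values:
  |-11| = 11
  |-2| = 2
  |-14| = 14
  |19| = 19
  |-8| = 8
  |-9| = 9
  |7| = 7
Absolute values in increasing order: 2 < 7 < 8 < 9 < 11 < 14 < 19
Listing the original numbers in that order gives the answer.
Final answer: [-2, 7, -8, -9, -11, -14, 19]


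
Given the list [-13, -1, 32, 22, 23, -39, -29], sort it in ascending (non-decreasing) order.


Original list: [-13, -1, 32, 22, 23, -39, -29]
Repeatedly take the smallest remaining element:
  Remaining [-13, -1, 32, 22, 23, -39, -29] -> smallest is -39
  Remaining [-13, -1, 32, 22, 23, -29] -> smallest is -29
  Remaining [-13, -1, 32, 22, 23] -> smallest is -13
  Remaining [-1, 32, 22, 23] -> smallest is -1
  Remaining [32, 22, 23] -> smallest is 22
  Remaining [32, 23] -> smallest is 23
  Remaining [32] -> smallest is 32
Collecting the picks in order gives the sorted list.
Final answer: [-39, -29, -13, -1, 22, 23, 32]


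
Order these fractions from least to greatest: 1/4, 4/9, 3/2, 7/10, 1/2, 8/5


Convert to decimal for comparison:
  1/4 = 0.25
  4/9 = 0.4444
  3/2 = 1.5
  7/10 = 0.7
  1/2 = 0.5
  8/5 = 1.6
Decimals in increasing order: 0.25 < 0.4444 < 0.5 < 0.7 < 1.5 < 1.6
Writing each back as its fraction gives the sorted order.
Final answer: 1/4, 4/9, 1/2, 7/10, 3/2, 8/5


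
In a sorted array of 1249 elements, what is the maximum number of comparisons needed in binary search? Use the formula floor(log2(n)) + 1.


Binary search halves the search space each step.
Maximum comparisons = floor(log2(1249)) + 1
log2(1249) = 10.2866
floor(log2(1249)) = 10, so 10 + 1 = 11
Final answer: 11


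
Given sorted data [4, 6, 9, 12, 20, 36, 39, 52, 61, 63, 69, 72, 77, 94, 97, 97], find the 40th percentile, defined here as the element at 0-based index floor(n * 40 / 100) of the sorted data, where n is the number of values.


The dataset has n = 16 elements.
Index = floor(16 * 40 / 100) = floor(640 / 100) = floor(6.4) = 6
Counting from index 0 in the sorted data, the element at index 6 is 39.
Final answer: 39


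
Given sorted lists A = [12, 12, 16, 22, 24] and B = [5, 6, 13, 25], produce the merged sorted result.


List A: [12, 12, 16, 22, 24]
List B: [5, 6, 13, 25]
Repeatedly compare the front elements and take the smaller:
  12 vs 5 -> take 5
  12 vs 6 -> take 6
  12 vs 13 -> take 12
  12 vs 13 -> take 12
  16 vs 13 -> take 13
  16 vs 25 -> take 16
  22 vs 25 -> take 22
  24 vs 25 -> take 24
  A is exhausted; append the rest of B: [25]
Final answer: [5, 6, 12, 12, 13, 16, 22, 24, 25]


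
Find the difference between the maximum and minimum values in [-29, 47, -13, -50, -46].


Maximum value: 47
Minimum value: -50
Range = 47 - (-50) = 97
Final answer: 97


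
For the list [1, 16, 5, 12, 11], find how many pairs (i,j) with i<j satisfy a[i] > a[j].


For each element, count the later elements that are smaller than it:
  1 (index 0): smaller elements after it = [] -> 0
  16 (index 1): smaller elements after it = [5, 12, 11] -> 3
  5 (index 2): smaller elements after it = [] -> 0
  12 (index 3): smaller elements after it = [11] -> 1
Total inversions = 0 + 3 + 0 + 1 = 4
Final answer: 4


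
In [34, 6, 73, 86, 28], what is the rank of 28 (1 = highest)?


Sort descending: [86, 73, 34, 28, 6]
Find 28 in the sorted list.
28 is at position 4.
Final answer: 4


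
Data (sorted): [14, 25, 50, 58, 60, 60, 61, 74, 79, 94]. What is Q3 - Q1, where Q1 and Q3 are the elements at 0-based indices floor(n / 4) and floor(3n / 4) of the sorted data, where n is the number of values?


The data has n = 10 elements.
Q1 index = floor(10 / 4) = floor(2.5) = 2; Q3 index = floor(3 * 10 / 4) = floor(7.5) = 7
Q1 = element at index 2 = 50
Q3 = element at index 7 = 74
IQR = 74 - 50 = 24
Final answer: 24


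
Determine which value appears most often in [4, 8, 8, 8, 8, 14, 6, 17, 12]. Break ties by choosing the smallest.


Count the frequency of each value:
  4 appears 1 time(s)
  6 appears 1 time(s)
  8 appears 4 time(s)
  12 appears 1 time(s)
  14 appears 1 time(s)
  17 appears 1 time(s)
Maximum frequency is 4.
Only 8 reaches that frequency, so it is the mode.
Final answer: 8


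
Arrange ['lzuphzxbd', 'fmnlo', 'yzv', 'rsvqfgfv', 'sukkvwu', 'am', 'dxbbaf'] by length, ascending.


Compute lengths:
  'lzuphzxbd' has length 9
  'fmnlo' has length 5
  'yzv' has length 3
  'rsvqfgfv' has length 8
  'sukkvwu' has length 7
  'am' has length 2
  'dxbbaf' has length 6
Lengths in increasing order: 2 < 3 < 5 < 6 < 7 < 8 < 9
Listing the words in that order gives the answer.
Final answer: ['am', 'yzv', 'fmnlo', 'dxbbaf', 'sukkvwu', 'rsvqfgfv', 'lzuphzxbd']


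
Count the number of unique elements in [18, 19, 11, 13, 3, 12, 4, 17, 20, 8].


List all unique values:
Distinct values: [3, 4, 8, 11, 12, 13, 17, 18, 19, 20]
Count = 10
Final answer: 10


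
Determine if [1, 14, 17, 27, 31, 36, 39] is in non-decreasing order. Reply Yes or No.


Check consecutive pairs:
  1 <= 14? True
  14 <= 17? True
  17 <= 27? True
  27 <= 31? True
  31 <= 36? True
  36 <= 39? True
Every consecutive pair is in order, so the list is non-decreasing.
Final answer: Yes


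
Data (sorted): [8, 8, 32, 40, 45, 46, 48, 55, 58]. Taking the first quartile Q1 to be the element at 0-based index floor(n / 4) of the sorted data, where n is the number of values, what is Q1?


The list has n = 9 elements.
Q1 index = floor(9 / 4) = floor(2.25) = 2
Counting from index 0 in the sorted data, the element at index 2 is 32.
Final answer: 32


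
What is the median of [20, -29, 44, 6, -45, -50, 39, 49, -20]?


First, sort the list: [-50, -45, -29, -20, 6, 20, 39, 44, 49]
The list has 9 elements (odd count).
The middle index is 4 (0-based), and the element there is 6.
Final answer: 6


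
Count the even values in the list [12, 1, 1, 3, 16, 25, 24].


Check each element:
  12 is even
  1 is odd
  1 is odd
  3 is odd
  16 is even
  25 is odd
  24 is even
Evens: [12, 16, 24]
Count of evens = 3
Final answer: 3


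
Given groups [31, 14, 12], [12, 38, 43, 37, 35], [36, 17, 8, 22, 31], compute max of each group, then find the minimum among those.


Find max of each group:
  Group 1: [31, 14, 12] -> max = 31
  Group 2: [12, 38, 43, 37, 35] -> max = 43
  Group 3: [36, 17, 8, 22, 31] -> max = 36
Maxes: [31, 43, 36]
Minimum of maxes = 31
Final answer: 31


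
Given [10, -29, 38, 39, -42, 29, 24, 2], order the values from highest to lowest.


Original list: [10, -29, 38, 39, -42, 29, 24, 2]
Repeatedly take the largest remaining element:
  Remaining [10, -29, 38, 39, -42, 29, 24, 2] -> largest is 39
  Remaining [10, -29, 38, -42, 29, 24, 2] -> largest is 38
  Remaining [10, -29, -42, 29, 24, 2] -> largest is 29
  Remaining [10, -29, -42, 24, 2] -> largest is 24
  Remaining [10, -29, -42, 2] -> largest is 10
  Remaining [-29, -42, 2] -> largest is 2
  Remaining [-29, -42] -> largest is -29
  Remaining [-42] -> largest is -42
Collecting the picks in order gives the descending list.
Final answer: [39, 38, 29, 24, 10, 2, -29, -42]


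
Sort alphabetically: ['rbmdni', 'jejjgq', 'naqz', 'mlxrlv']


Compare strings character by character (the first differing letter decides):
  'jejjgq' < 'mlxrlv' since 'j' < 'm' at position 1
  'mlxrlv' < 'naqz' since 'm' < 'n' at position 1
  'naqz' < 'rbmdni' since 'n' < 'r' at position 1
Chaining these comparisons gives the alphabetical order.
Final answer: ['jejjgq', 'mlxrlv', 'naqz', 'rbmdni']


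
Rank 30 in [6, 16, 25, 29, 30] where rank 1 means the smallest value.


Sort ascending: [6, 16, 25, 29, 30]
Find 30 in the sorted list.
30 is at position 5 (1-indexed).
Final answer: 5


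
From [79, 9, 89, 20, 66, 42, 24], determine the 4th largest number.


Sort descending: [89, 79, 66, 42, 24, 20, 9]
The 4th element (1-indexed) is at index 3.
Value = 42
Final answer: 42


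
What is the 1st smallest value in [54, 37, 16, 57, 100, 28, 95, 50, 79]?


Sort ascending: [16, 28, 37, 50, 54, 57, 79, 95, 100]
The 1st element (1-indexed) is at index 0.
Value = 16
Final answer: 16


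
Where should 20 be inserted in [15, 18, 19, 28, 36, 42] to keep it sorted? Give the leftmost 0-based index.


List is sorted: [15, 18, 19, 28, 36, 42]
We need the leftmost position where 20 can be inserted, i.e. the first index whose element is >= 20 (or the end of the list if none is).
Binary search with low=0, high=6 (0-based indices):
  low=0, high=6, mid=3: a[3]=28 >= 20, so high = 3
  low=0, high=3, mid=1: a[1]=18 < 20, so low = 2
  low=2, high=3, mid=2: a[2]=19 < 20, so low = 3
Now low = high = 3, so the insertion index is 3.
Final answer: 3


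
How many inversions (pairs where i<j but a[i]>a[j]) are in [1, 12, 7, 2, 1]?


For each element, count the later elements that are smaller than it:
  1 (index 0): smaller elements after it = [] -> 0
  12 (index 1): smaller elements after it = [7, 2, 1] -> 3
  7 (index 2): smaller elements after it = [2, 1] -> 2
  2 (index 3): smaller elements after it = [1] -> 1
Total inversions = 0 + 3 + 2 + 1 = 6
Final answer: 6


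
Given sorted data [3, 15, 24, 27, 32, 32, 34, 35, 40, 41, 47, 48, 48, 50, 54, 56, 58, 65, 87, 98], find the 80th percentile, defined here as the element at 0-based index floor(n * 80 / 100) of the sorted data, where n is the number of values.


The dataset has n = 20 elements.
Index = floor(20 * 80 / 100) = floor(1600 / 100) = floor(16) = 16
Counting from index 0 in the sorted data, the element at index 16 is 58.
Final answer: 58


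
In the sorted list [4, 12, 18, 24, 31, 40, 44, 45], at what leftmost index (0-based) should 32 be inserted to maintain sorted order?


List is sorted: [4, 12, 18, 24, 31, 40, 44, 45]
We need the leftmost position where 32 can be inserted, i.e. the first index whose element is >= 32 (or the end of the list if none is).
Binary search with low=0, high=8 (0-based indices):
  low=0, high=8, mid=4: a[4]=31 < 32, so low = 5
  low=5, high=8, mid=6: a[6]=44 >= 32, so high = 6
  low=5, high=6, mid=5: a[5]=40 >= 32, so high = 5
Now low = high = 5, so the insertion index is 5.
Final answer: 5


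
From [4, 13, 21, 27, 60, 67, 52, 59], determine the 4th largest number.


Sort descending: [67, 60, 59, 52, 27, 21, 13, 4]
The 4th element (1-indexed) is at index 3.
Value = 52
Final answer: 52


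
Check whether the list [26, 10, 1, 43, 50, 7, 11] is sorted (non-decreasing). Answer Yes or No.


Check consecutive pairs:
  26 <= 10? False
  10 <= 1? False
  1 <= 43? True
  43 <= 50? True
  50 <= 7? False
  7 <= 11? True
3 consecutive pair(s) are out of order, so the list is not sorted.
Final answer: No


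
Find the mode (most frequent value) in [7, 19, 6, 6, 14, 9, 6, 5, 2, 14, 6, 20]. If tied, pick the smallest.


Count the frequency of each value:
  2 appears 1 time(s)
  5 appears 1 time(s)
  6 appears 4 time(s)
  7 appears 1 time(s)
  9 appears 1 time(s)
  14 appears 2 time(s)
  19 appears 1 time(s)
  20 appears 1 time(s)
Maximum frequency is 4.
Only 6 reaches that frequency, so it is the mode.
Final answer: 6


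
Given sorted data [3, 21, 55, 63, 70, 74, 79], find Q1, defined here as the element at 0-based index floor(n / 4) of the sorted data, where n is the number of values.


The list has n = 7 elements.
Q1 index = floor(7 / 4) = floor(1.75) = 1
Counting from index 0 in the sorted data, the element at index 1 is 21.
Final answer: 21


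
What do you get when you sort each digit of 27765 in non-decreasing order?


The number 27765 has digits: 2, 7, 7, 6, 5
Sorted: 2, 5, 6, 7, 7
Joining the sorted digits gives the result.
Final answer: 25677


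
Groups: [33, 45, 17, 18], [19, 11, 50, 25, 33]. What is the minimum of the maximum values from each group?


Find max of each group:
  Group 1: [33, 45, 17, 18] -> max = 45
  Group 2: [19, 11, 50, 25, 33] -> max = 50
Maxes: [45, 50]
Minimum of maxes = 45
Final answer: 45
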